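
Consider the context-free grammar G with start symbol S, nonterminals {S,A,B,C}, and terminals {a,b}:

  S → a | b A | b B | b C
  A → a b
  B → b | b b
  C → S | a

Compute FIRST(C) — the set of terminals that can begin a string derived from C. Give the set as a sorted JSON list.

Compute FIRST by fixpoint:
iter 1:
  A via A→a b: +{a}
  B via B→b: +{b}
  C via C→a: +{a}
  S via S→a: +{a}
  S via S→b A: +{b}
  FIRST[S]={a,b}  FIRST[A]={a}  FIRST[B]={b}  FIRST[C]={a}
iter 2:
  C via C→S: +{b}
  FIRST[S]={a,b}  FIRST[A]={a}  FIRST[B]={b}  FIRST[C]={a,b}
iter 3: (no change)
  FIRST[S]={a,b}  FIRST[A]={a}  FIRST[B]={b}  FIRST[C]={a,b}

FIRST(C) = ["a", "b"]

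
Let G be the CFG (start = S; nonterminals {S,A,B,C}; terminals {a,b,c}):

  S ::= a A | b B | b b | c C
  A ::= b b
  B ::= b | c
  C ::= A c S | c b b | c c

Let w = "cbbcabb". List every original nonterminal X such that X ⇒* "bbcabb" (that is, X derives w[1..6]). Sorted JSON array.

CNF form of G:
  S -> T0 B | T0 T0 | T1 C | T2 A
  A -> T0 T0
  B -> b | c
  C -> A X3 | T1 T1 | T1 X4
  T0 -> b
  T1 -> c
  T2 -> a
  X3 -> T1 S
  X4 -> T0 T0

CYK fill (cells [i..j] with 1 ≤ i ≤ j ≤ 6 only):
  cell(1,1) b: {B,T0}  orig:{B}
  cell(2,2) b: {B,T0}  orig:{B}
  cell(3,3) c: {B,T1}  orig:{B}
  cell(4,4) a: {T2}  orig:{}
  cell(5,5) b: {B,T0}  orig:{B}
  cell(6,6) b: {B,T0}  orig:{B}
  cell(1,2) bb: {A,S,X4}  orig:{A,S}
  cell(2,3) bc: {S}
  cell(3,4) ca: ∅
  cell(4,5) ab: ∅
  cell(5,6) bb: {A,S,X4}  orig:{A,S}
  cell(1,3) bbc: ∅
  cell(2,4) bca: ∅
  cell(3,5) cab: ∅
  cell(4,6) abb: {S}
  cell(1,4) bbca: ∅
  cell(2,5) bcab: ∅
  cell(3,6) cabb: {X3}  orig:{}
  cell(1,5) bbcab: ∅
  cell(2,6) bcabb: ∅
  cell(1,6) bbcabb: {C}

Original NTs in T[1,6] deriving "bbcabb": ["C"]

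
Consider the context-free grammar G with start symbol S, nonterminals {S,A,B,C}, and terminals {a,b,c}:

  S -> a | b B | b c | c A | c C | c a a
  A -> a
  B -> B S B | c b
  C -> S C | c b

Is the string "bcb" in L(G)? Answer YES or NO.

CNF form of G:
  S -> T0 A | T0 C | T0 X4 | T1 B | T1 T0 | a
  A -> a
  B -> B X3 | T0 T1
  C -> S C | T0 T1
  T0 -> c
  T1 -> b
  T2 -> a
  X3 -> S B
  X4 -> T2 T2

CYK table (by increasing span):
  cell(0,0) b: {T1}  orig:{}
  cell(1,1) c: {T0}  orig:{}
  cell(2,2) b: {T1}  orig:{}
  cell(0,1) bc: {S}
  cell(1,2) cb: {B,C}
  cell(0,2) bcb: {S}

S ∈ T[0,2] ⇒ YES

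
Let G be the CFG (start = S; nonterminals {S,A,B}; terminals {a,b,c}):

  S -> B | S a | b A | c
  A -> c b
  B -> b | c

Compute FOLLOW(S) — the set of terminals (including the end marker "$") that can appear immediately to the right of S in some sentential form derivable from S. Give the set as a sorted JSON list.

FIRST sets, iterate to fixpoint:
[1]
  A via A→c b: +{c}
  B via B→b: +{b}
  B via B→c: +{c}
  S via S→B: +{b,c}
  FIRST[S]={b,c}  FIRST[A]={c}  FIRST[B]={b,c}
[2] done
  FIRST[S]={b,c}  FIRST[A]={c}  FIRST[B]={b,c}

FOLLOW sets:
seed FOLLOW(S) with $
[1]
  S→B: FOLLOW(B) ⊇ FOLLOW(S) ⊇ {$}; new: +{$}
  S→S a: FOLLOW(S) ⊇ FIRST(a) = {a}; new: +{a}
  S→b A: FOLLOW(A) ⊇ FOLLOW(S) ⊇ {$,a}; new: +{$,a}
  S: {$,a}  A: {$,a}  B: {$}
[2]
  S→B: FOLLOW(B) ⊇ FOLLOW(S) ⊇ {$,a}; new: +{a}
  S: {$,a}  A: {$,a}  B: {$,a}
[3] done
  S: {$,a}  A: {$,a}  B: {$,a}

FOLLOW(S) = ["$", "a"]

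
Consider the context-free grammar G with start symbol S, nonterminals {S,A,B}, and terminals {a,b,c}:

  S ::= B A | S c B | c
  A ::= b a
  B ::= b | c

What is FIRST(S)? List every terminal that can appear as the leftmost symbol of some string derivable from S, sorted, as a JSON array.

FIRST sets, iterate to fixpoint:
[1]
  A via A→b a: +{b}
  B via B→b: +{b}
  B via B→c: +{c}
  S via S→B A: +{b,c}
  FIRST[S]={b,c}  FIRST[A]={b}  FIRST[B]={b,c}
[2] done
  FIRST[S]={b,c}  FIRST[A]={b}  FIRST[B]={b,c}

FIRST(S) = ["b", "c"]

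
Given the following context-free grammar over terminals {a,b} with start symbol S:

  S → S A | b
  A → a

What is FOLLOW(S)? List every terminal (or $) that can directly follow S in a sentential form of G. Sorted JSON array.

Compute FIRST by fixpoint:
[1]
  A via A→a: +{a}
  S via S→b: +{b}
  FIRST[S]={b}  FIRST[A]={a}
[2] done
  FIRST[S]={b}  FIRST[A]={a}

FOLLOW iteration:
FOLLOW(S) := {$}
pass 1:
  S→S A: FOLLOW(S) ⊇ FIRST(A) = {a}; new: +{a}
  S→S A: FOLLOW(A) ⊇ FOLLOW(S) ⊇ {$,a}; new: +{$,a}
  FOLLOW[S]={$,a}  FOLLOW[A]={$,a}
pass 2: (stable)
  FOLLOW[S]={$,a}  FOLLOW[A]={$,a}

FOLLOW(S) = ["$", "a"]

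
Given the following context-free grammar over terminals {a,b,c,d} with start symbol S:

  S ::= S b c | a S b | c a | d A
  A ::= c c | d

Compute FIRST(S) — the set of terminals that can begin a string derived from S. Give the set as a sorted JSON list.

FIRST sets, iterate to fixpoint:
round 1:
  A via A→c c: +{c}
  A via A→d: +{d}
  S via S→a S b: +{a}
  S via S→c a: +{c}
  S via S→d A: +{d}
  FIRST(S)={a,c,d}  FIRST(A)={c,d}
round 2: done
  FIRST(S)={a,c,d}  FIRST(A)={c,d}

FIRST(S) = ["a", "c", "d"]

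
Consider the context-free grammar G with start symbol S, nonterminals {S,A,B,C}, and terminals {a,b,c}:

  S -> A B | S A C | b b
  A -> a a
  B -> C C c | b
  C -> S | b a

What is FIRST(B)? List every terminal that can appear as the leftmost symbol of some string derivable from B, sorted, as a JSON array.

FIRST sets, iterate to fixpoint:
round 1:
  A via A→a a: +{a}
  B via B→b: +{b}
  C via C→b a: +{b}
  S via S→A B: +{a}
  S via S→b b: +{b}
  S: {a,b}  A: {a}  B: {b}  C: {b}
round 2:
  C via C→S: +{a}
  S: {a,b}  A: {a}  B: {b}  C: {a,b}
round 3:
  B via B→C C c: +{a}
  S: {a,b}  A: {a}  B: {a,b}  C: {a,b}
round 4: (stable)
  S: {a,b}  A: {a}  B: {a,b}  C: {a,b}

FIRST(B) = ["a", "b"]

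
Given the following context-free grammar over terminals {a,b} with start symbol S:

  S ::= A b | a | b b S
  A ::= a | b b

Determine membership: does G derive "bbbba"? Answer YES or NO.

CNF form of G:
  S -> A T0 | T0 X1 | a
  A -> T0 T0 | a
  T0 -> b
  X1 -> T0 S

Fill CYK table bottom-up:
  [0..0]={T0}  "b"  orig:{}
  [1..1]={T0}  "b"  orig:{}
  [2..2]={T0}  "b"  orig:{}
  [3..3]={T0}  "b"  orig:{}
  [4..4]={A,S}  "a"
  [0..1]={A}  "bb"
  [1..2]={A}  "bb"
  [2..3]={A}  "bb"
  [3..4]={X1}  "ba"  orig:{}
  [0..2]={S}  "bbb"
  [1..3]={S}  "bbb"
  [2..4]={S}  "bba"
  [0..3]={X1}  "bbbb"  orig:{}
  [1..4]={X1}  "bbba"  orig:{}
  [0..4]={S}  "bbbba"

S ∈ T[0,4] ⇒ YES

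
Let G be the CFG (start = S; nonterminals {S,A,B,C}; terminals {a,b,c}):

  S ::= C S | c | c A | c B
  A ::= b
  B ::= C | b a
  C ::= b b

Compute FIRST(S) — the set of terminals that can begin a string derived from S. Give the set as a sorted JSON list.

FIRST sets, iterate to fixpoint:
round 1:
  A via A→b: +{b}
  B via B→b a: +{b}
  C via C→b b: +{b}
  S via S→C S: +{b}
  S via S→c: +{c}
  S: {b,c}  A: {b}  B: {b}  C: {b}
round 2: — fixpoint
  S: {b,c}  A: {b}  B: {b}  C: {b}

FIRST(S) = ["b", "c"]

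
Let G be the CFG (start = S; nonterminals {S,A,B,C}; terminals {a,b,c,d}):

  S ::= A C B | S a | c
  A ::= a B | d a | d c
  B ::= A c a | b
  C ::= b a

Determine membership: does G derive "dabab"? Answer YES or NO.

Convert to CNF:
  S -> A X5 | S T0 | c
  A -> T0 B | T1 T0 | T1 T2
  B -> A X4 | b
  C -> T3 T0
  T0 -> a
  T1 -> d
  T2 -> c
  T3 -> b
  X4 -> T2 T0
  X5 -> C B

CYK fill:
  cell(0,0) d: {T1}  orig:{}
  cell(1,1) a: {T0}  orig:{}
  cell(2,2) b: {B,T3}  orig:{B}
  cell(3,3) a: {T0}  orig:{}
  cell(4,4) b: {B,T3}  orig:{B}
  cell(0,1) da: {A}
  cell(1,2) ab: {A}
  cell(2,3) ba: {C}
  cell(3,4) ab: {A}
  cell(0,2) dab: ∅
  cell(1,3) aba: ∅
  cell(2,4) bab: {X5}  orig:{}
  cell(0,3) daba: ∅
  cell(1,4) abab: ∅
  cell(0,4) dabab: {S}

S ∈ T[0,4] ⇒ YES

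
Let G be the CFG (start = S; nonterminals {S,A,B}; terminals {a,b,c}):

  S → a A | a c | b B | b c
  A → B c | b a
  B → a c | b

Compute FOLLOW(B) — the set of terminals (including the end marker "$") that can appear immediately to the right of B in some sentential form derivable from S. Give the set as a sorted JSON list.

Compute FIRST by fixpoint:
round 1:
  A via A→b a: +{b}
  B via B→a c: +{a}
  B via B→b: +{b}
  S via S→a A: +{a}
  S via S→b B: +{b}
  S: {a,b}  A: {b}  B: {a,b}
round 2:
  A via A→B c: +{a}
  S: {a,b}  A: {a,b}  B: {a,b}
round 3: (no change)
  S: {a,b}  A: {a,b}  B: {a,b}

Compute FOLLOW by fixpoint:
initialize: $ ∈ FOLLOW(S)
round 1:
  A→B c: FOLLOW(B) ⊇ FIRST(c) = {c}; new: +{c}
  S→a A: FOLLOW(A) ⊇ FOLLOW(S) ⊇ {$}; new: +{$}
  S→b B: FOLLOW(B) ⊇ FOLLOW(S) ⊇ {$}; new: +{$}
  S: {$}  A: {$}  B: {$,c}
round 2: — fixpoint
  S: {$}  A: {$}  B: {$,c}

FOLLOW(B) = ["$", "c"]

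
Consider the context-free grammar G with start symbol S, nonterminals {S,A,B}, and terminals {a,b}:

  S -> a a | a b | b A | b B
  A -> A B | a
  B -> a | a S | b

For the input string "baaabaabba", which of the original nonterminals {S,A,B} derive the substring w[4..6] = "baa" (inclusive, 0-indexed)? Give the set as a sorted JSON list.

CNF form of G:
  S -> T0 T0 | T0 T1 | T1 A | T1 B
  A -> A B | a
  B -> T0 S | a | b
  T0 -> a
  T1 -> b

CYK table (by increasing span), restricted to cells inside w[4..6]:
  T[4,4] 'b' = {B,T1}  orig:{B}
  T[5,5] 'a' = {A,B,T0}  orig:{A,B}
  T[6,6] 'a' = {A,B,T0}  orig:{A,B}
  T[4,5] 'ba' = {S}
  T[5,6] 'aa' = {A,S}
  T[4,6] 'baa' = {S}

Original NTs in T[4,6] deriving "baa": ["S"]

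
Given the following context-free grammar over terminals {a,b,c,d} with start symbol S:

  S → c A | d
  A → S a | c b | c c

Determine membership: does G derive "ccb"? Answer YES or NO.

Convert to CNF:
  S -> T1 A | d
  A -> S T0 | T1 T1 | T1 T2
  T0 -> a
  T1 -> c
  T2 -> b

Fill CYK table bottom-up:
  [0..0]={T1}  "c"  orig:{}
  [1..1]={T1}  "c"  orig:{}
  [2..2]={T2}  "b"  orig:{}
  [0..1]={A}  "cc"
  [1..2]={A}  "cb"
  [0..2]={S}  "ccb"

S ∈ T[0,2] ⇒ YES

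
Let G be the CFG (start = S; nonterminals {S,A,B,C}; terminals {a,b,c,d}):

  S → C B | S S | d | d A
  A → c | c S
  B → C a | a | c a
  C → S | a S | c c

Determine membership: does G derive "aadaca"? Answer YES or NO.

Convert to CNF:
  S -> C B | S S | T2 A | d
  A -> T0 S | c
  B -> C T1 | T0 T1 | a
  C -> C B | S S | T0 T0 | T1 S | T2 A | d
  T0 -> c
  T1 -> a
  T2 -> d

Fill CYK table bottom-up:
  [0..0]={B,T1}  "a"  orig:{B}
  [1..1]={B,T1}  "a"  orig:{B}
  [2..2]={C,S,T2}  "d"  orig:{C,S}
  [3..3]={B,T1}  "a"  orig:{B}
  [4..4]={A,T0}  "c"  orig:{A}
  [5..5]={B,T1}  "a"  orig:{B}
  [0..1]=∅  "aa"
  [1..2]={C}  "ad"
  [2..3]={B,C,S}  "da"
  [3..4]=∅  "ac"
  [4..5]={B}  "ca"
  [0..2]=∅  "aad"
  [1..3]={B,C,S}  "ada"
  [2..4]=∅  "dac"
  [3..5]=∅  "aca"
  [0..3]={C}  "aada"
  [1..4]=∅  "adac"
  [2..5]={C,S}  "daca"
  [0..4]=∅  "aadac"
  [1..5]={C,S}  "adaca"
  [0..5]={C,S}  "aadaca"

S ∈ T[0,5] ⇒ YES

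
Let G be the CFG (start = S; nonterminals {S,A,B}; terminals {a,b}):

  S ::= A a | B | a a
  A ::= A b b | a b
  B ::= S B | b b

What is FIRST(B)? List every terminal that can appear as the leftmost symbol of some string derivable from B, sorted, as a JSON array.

FIRST iteration:
[1]
  A via A→a b: +{a}
  B via B→b b: +{b}
  S via S→A a: +{a}
  S via S→B: +{b}
  FIRST[S]={a,b}  FIRST[A]={a}  FIRST[B]={b}
[2]
  B via B→S B: +{a}
  FIRST[S]={a,b}  FIRST[A]={a}  FIRST[B]={a,b}
[3] — fixpoint
  FIRST[S]={a,b}  FIRST[A]={a}  FIRST[B]={a,b}

FIRST(B) = ["a", "b"]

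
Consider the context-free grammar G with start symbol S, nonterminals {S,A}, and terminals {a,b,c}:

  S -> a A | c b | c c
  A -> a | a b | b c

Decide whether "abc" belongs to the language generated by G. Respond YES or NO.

Convert to CNF:
  S -> T0 A | T2 T1 | T2 T2
  A -> T0 T1 | T1 T2 | a
  T0 -> a
  T1 -> b
  T2 -> c

CYK fill:
  [0..0]={A,T0}  "a"  orig:{A}
  [1..1]={T1}  "b"  orig:{}
  [2..2]={T2}  "c"  orig:{}
  [0..1]={A}  "ab"
  [1..2]={A}  "bc"
  [0..2]={S}  "abc"

S ∈ T[0,2] ⇒ YES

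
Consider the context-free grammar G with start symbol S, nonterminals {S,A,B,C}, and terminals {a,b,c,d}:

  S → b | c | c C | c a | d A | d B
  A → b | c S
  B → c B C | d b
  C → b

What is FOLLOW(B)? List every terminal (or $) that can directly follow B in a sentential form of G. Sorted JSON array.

FIRST iteration:
pass 1:
  A via A→b: +{b}
  A via A→c S: +{c}
  B via B→c B C: +{c}
  B via B→d b: +{d}
  C via C→b: +{b}
  S via S→b: +{b}
  S via S→c: +{c}
  S via S→d A: +{d}
  FIRST(S)={b,c,d}  FIRST(A)={b,c}  FIRST(B)={c,d}  FIRST(C)={b}
pass 2: done
  FIRST(S)={b,c,d}  FIRST(A)={b,c}  FIRST(B)={c,d}  FIRST(C)={b}

Compute FOLLOW by fixpoint:
initialize: $ ∈ FOLLOW(S)
pass 1:
  B→c B C: FOLLOW(B) ⊇ FIRST(C) = {b}; new: +{b}
  B→c B C: FOLLOW(C) ⊇ FOLLOW(B) ⊇ {b}; new: +{b}
  S→c C: FOLLOW(C) ⊇ FOLLOW(S) ⊇ {$}; new: +{$}
  S→d A: FOLLOW(A) ⊇ FOLLOW(S) ⊇ {$}; new: +{$}
  S→d B: FOLLOW(B) ⊇ FOLLOW(S) ⊇ {$}; new: +{$}
  S: {$}  A: {$}  B: {$,b}  C: {$,b}
pass 2: — fixpoint
  S: {$}  A: {$}  B: {$,b}  C: {$,b}

FOLLOW(B) = ["$", "b"]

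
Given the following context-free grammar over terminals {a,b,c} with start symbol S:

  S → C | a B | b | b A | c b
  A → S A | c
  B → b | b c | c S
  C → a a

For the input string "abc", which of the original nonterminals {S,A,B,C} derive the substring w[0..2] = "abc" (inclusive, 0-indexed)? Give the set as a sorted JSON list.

CNF form of G:
  S -> T0 A | T1 T0 | T2 B | T2 T2 | b
  A -> S A | c
  B -> T0 T1 | T1 S | b
  C -> T2 T2
  T0 -> b
  T1 -> c
  T2 -> a

CYK table (by increasing span), restricted to cells inside w[0..2]:
  T[0,0] 'a' = {T2}  orig:{}
  T[1,1] 'b' = {B,S,T0}  orig:{B,S}
  T[2,2] 'c' = {A,T1}  orig:{A}
  T[0,1] 'ab' = {S}
  T[1,2] 'bc' = {A,B,S}
  T[0,2] 'abc' = {A,S}

Original NTs in T[0,2] deriving "abc": ["A", "S"]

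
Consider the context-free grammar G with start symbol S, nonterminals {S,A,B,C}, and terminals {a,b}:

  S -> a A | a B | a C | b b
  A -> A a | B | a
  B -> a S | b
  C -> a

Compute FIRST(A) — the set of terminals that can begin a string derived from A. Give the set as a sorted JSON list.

FIRST sets, iterate to fixpoint:
[1]
  A via A→a: +{a}
  B via B→a S: +{a}
  B via B→b: +{b}
  C via C→a: +{a}
  S via S→a A: +{a}
  S via S→b b: +{b}
  S: {a,b}  A: {a}  B: {a,b}  C: {a}
[2]
  A via A→B: +{b}
  S: {a,b}  A: {a,b}  B: {a,b}  C: {a}
[3] — fixpoint
  S: {a,b}  A: {a,b}  B: {a,b}  C: {a}

FIRST(A) = ["a", "b"]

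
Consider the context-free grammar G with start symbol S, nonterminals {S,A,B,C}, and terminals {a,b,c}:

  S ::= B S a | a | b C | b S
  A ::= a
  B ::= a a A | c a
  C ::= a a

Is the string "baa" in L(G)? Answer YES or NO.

Convert to CNF:
  S -> B X4 | T2 C | T2 S | a
  A -> a
  B -> T0 X3 | T1 T0
  C -> T0 T0
  T0 -> a
  T1 -> c
  T2 -> b
  X3 -> T0 A
  X4 -> S T0

Fill CYK table bottom-up:
  cell(0,0) b: {T2}  orig:{}
  cell(1,1) a: {A,S,T0}  orig:{A,S}
  cell(2,2) a: {A,S,T0}  orig:{A,S}
  cell(0,1) ba: {S}
  cell(1,2) aa: {C,X3,X4}  orig:{C}
  cell(0,2) baa: {S,X4}  orig:{S}

S ∈ T[0,2] ⇒ YES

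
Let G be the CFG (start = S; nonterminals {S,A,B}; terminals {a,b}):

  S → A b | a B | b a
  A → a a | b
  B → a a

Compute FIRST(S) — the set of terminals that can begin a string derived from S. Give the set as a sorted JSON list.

FIRST sets, iterate to fixpoint:
pass 1:
  A via A→a a: +{a}
  A via A→b: +{b}
  B via B→a a: +{a}
  S via S→A b: +{a,b}
  FIRST[S]={a,b}  FIRST[A]={a,b}  FIRST[B]={a}
pass 2: done
  FIRST[S]={a,b}  FIRST[A]={a,b}  FIRST[B]={a}

FIRST(S) = ["a", "b"]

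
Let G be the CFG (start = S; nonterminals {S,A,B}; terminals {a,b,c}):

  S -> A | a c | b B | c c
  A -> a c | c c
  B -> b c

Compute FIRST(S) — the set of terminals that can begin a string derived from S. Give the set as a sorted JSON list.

FIRST iteration:
pass 1:
  A via A→a c: +{a}
  A via A→c c: +{c}
  B via B→b c: +{b}
  S via S→A: +{a,c}
  S via S→b B: +{b}
  FIRST(S)={a,b,c}  FIRST(A)={a,c}  FIRST(B)={b}
pass 2: — fixpoint
  FIRST(S)={a,b,c}  FIRST(A)={a,c}  FIRST(B)={b}

FIRST(S) = ["a", "b", "c"]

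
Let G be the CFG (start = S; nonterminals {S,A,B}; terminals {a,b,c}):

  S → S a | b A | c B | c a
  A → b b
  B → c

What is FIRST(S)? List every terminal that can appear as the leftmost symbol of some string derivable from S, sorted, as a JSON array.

FIRST sets, iterate to fixpoint:
pass 1:
  A via A→b b: +{b}
  B via B→c: +{c}
  S via S→b A: +{b}
  S via S→c B: +{c}
  S: {b,c}  A: {b}  B: {c}
pass 2: done
  S: {b,c}  A: {b}  B: {c}

FIRST(S) = ["b", "c"]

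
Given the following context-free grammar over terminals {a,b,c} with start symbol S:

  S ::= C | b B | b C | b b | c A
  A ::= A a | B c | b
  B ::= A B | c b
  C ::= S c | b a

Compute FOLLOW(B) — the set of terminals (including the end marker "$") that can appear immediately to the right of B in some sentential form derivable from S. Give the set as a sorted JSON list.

FIRST iteration:
iter 1:
  A via A→b: +{b}
  B via B→A B: +{b}
  B via B→c b: +{c}
  C via C→b a: +{b}
  S via S→C: +{b}
  S via S→c A: +{c}
  S: {b,c}  A: {b}  B: {b,c}  C: {b}
iter 2:
  A via A→B c: +{c}
  C via C→S c: +{c}
  S: {b,c}  A: {b,c}  B: {b,c}  C: {b,c}
iter 3: (stable)
  S: {b,c}  A: {b,c}  B: {b,c}  C: {b,c}

FOLLOW iteration:
seed FOLLOW(S) with $
iter 1:
  A→A a: FOLLOW(A) ⊇ FIRST(a) = {a}; new: +{a}
  A→B c: FOLLOW(B) ⊇ FIRST(c) = {c}; new: +{c}
  B→A B: FOLLOW(A) ⊇ FIRST(B) = {b,c}; new: +{b,c}
  C→S c: FOLLOW(S) ⊇ FIRST(c) = {c}; new: +{c}
  S→C: FOLLOW(C) ⊇ FOLLOW(S) ⊇ {$,c}; new: +{$,c}
  S→b B: FOLLOW(B) ⊇ FOLLOW(S) ⊇ {$,c}; new: +{$}
  S→c A: FOLLOW(A) ⊇ FOLLOW(S) ⊇ {$,c}; new: +{$}
  S: {$,c}  A: {$,a,b,c}  B: {$,c}  C: {$,c}
iter 2: (stable)
  S: {$,c}  A: {$,a,b,c}  B: {$,c}  C: {$,c}

FOLLOW(B) = ["$", "c"]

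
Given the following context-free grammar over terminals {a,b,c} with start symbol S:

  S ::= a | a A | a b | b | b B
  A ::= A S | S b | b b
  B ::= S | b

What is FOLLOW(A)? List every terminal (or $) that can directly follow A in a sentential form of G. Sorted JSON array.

FIRST iteration:
[1]
  A via A→b b: +{b}
  B via B→b: +{b}
  S via S→a: +{a}
  S via S→b: +{b}
  S: {a,b}  A: {b}  B: {b}
[2]
  A via A→S b: +{a}
  B via B→S: +{a}
  S: {a,b}  A: {a,b}  B: {a,b}
[3] done
  S: {a,b}  A: {a,b}  B: {a,b}

FOLLOW sets:
initialize: $ ∈ FOLLOW(S)
pass 1:
  A→A S: FOLLOW(A) ⊇ FIRST(S) = {a,b}; new: +{a,b}
  A→A S: FOLLOW(S) ⊇ FOLLOW(A) ⊇ {a,b}; new: +{a,b}
  S→a A: FOLLOW(A) ⊇ FOLLOW(S) ⊇ {$,a,b}; new: +{$}
  S→b B: FOLLOW(B) ⊇ FOLLOW(S) ⊇ {$,a,b}; new: +{$,a,b}
  FOLLOW[S]={$,a,b}  FOLLOW[A]={$,a,b}  FOLLOW[B]={$,a,b}
pass 2: (stable)
  FOLLOW[S]={$,a,b}  FOLLOW[A]={$,a,b}  FOLLOW[B]={$,a,b}

FOLLOW(A) = ["$", "a", "b"]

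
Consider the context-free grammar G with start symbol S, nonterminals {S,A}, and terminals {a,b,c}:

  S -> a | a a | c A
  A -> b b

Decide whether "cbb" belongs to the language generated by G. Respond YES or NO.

CNF form of G:
  S -> T1 T1 | T2 A | a
  A -> T0 T0
  T0 -> b
  T1 -> a
  T2 -> c

CYK fill:
  [0..0]={T2}  "c"  orig:{}
  [1..1]={T0}  "b"  orig:{}
  [2..2]={T0}  "b"  orig:{}
  [0..1]=∅  "cb"
  [1..2]={A}  "bb"
  [0..2]={S}  "cbb"

S ∈ T[0,2] ⇒ YES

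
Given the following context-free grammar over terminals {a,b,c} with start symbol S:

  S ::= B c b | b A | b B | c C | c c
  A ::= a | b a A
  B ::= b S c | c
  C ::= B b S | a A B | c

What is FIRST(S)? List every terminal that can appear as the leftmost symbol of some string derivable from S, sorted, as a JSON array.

Compute FIRST by fixpoint:
iter 1:
  A via A→a: +{a}
  A via A→b a A: +{b}
  B via B→b S c: +{b}
  B via B→c: +{c}
  C via C→B b S: +{b,c}
  C via C→a A B: +{a}
  S via S→B c b: +{b,c}
  FIRST[S]={b,c}  FIRST[A]={a,b}  FIRST[B]={b,c}  FIRST[C]={a,b,c}
iter 2: — fixpoint
  FIRST[S]={b,c}  FIRST[A]={a,b}  FIRST[B]={b,c}  FIRST[C]={a,b,c}

FIRST(S) = ["b", "c"]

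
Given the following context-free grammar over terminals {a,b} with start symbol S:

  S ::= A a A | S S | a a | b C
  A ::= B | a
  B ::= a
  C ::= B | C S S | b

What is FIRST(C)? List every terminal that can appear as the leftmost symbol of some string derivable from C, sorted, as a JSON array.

FIRST iteration:
iter 1:
  A via A→a: +{a}
  B via B→a: +{a}
  C via C→B: +{a}
  C via C→b: +{b}
  S via S→A a A: +{a}
  S via S→b C: +{b}
  FIRST[S]={a,b}  FIRST[A]={a}  FIRST[B]={a}  FIRST[C]={a,b}
iter 2: — fixpoint
  FIRST[S]={a,b}  FIRST[A]={a}  FIRST[B]={a}  FIRST[C]={a,b}

FIRST(C) = ["a", "b"]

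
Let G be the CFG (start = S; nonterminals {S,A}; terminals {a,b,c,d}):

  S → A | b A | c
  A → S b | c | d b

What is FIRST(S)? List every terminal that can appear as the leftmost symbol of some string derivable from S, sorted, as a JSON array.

FIRST iteration:
round 1:
  A via A→c: +{c}
  A via A→d b: +{d}
  S via S→A: +{c,d}
  S via S→b A: +{b}
  FIRST(S)={b,c,d}  FIRST(A)={c,d}
round 2:
  A via A→S b: +{b}
  FIRST(S)={b,c,d}  FIRST(A)={b,c,d}
round 3: (stable)
  FIRST(S)={b,c,d}  FIRST(A)={b,c,d}

FIRST(S) = ["b", "c", "d"]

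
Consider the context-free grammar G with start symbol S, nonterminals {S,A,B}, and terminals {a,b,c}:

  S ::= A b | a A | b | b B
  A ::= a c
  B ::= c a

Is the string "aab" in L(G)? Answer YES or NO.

CNF form of G:
  S -> A T2 | T0 A | T2 B | b
  A -> T0 T1
  B -> T1 T0
  T0 -> a
  T1 -> c
  T2 -> b

Fill CYK table bottom-up:
  [0..0]={T0}  "a"  orig:{}
  [1..1]={T0}  "a"  orig:{}
  [2..2]={S,T2}  "b"  orig:{S}
  [0..1]=∅  "aa"
  [1..2]=∅  "ab"
  [0..2]=∅  "aab"

S ∉ T[0,2] ⇒ NO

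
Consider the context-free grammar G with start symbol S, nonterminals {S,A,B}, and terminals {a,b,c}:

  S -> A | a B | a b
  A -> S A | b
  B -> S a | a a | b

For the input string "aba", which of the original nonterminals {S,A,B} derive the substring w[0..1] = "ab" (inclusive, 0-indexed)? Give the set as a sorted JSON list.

Convert to CNF:
  S -> S A | T0 B | T0 T1 | b
  A -> S A | b
  B -> S T0 | T0 T0 | b
  T0 -> a
  T1 -> b

CYK fill (cells [i..j] with 0 ≤ i ≤ j ≤ 1 only):
  [0..0]={T0}  "a"  orig:{}
  [1..1]={A,B,S,T1}  "b"  orig:{A,B,S}
  [0..1]={S}  "ab"

Original NTs in T[0,1] deriving "ab": ["S"]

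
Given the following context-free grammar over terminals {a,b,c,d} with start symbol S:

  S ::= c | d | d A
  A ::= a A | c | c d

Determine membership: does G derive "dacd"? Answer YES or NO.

Convert to CNF:
  S -> T2 A | c | d
  A -> T0 A | T1 T2 | c
  T0 -> a
  T1 -> c
  T2 -> d

CYK fill:
  T[0,0] 'd' = {S,T2}  orig:{S}
  T[1,1] 'a' = {T0}  orig:{}
  T[2,2] 'c' = {A,S,T1}  orig:{A,S}
  T[3,3] 'd' = {S,T2}  orig:{S}
  T[0,1] 'da' = ∅
  T[1,2] 'ac' = {A}
  T[2,3] 'cd' = {A}
  T[0,2] 'dac' = {S}
  T[1,3] 'acd' = {A}
  T[0,3] 'dacd' = {S}

S ∈ T[0,3] ⇒ YES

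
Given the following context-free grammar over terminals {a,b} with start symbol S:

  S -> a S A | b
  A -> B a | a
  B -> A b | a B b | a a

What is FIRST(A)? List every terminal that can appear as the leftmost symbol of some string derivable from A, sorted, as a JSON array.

FIRST iteration:
iter 1:
  A via A→a: +{a}
  B via B→A b: +{a}
  S via S→a S A: +{a}
  S via S→b: +{b}
  FIRST(S)={a,b}  FIRST(A)={a}  FIRST(B)={a}
iter 2: done
  FIRST(S)={a,b}  FIRST(A)={a}  FIRST(B)={a}

FIRST(A) = ["a"]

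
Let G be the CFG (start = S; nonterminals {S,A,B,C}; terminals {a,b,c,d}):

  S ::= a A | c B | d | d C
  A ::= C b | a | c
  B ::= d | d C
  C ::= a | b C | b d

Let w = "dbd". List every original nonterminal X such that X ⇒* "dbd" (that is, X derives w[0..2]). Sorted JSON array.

CNF form of G:
  S -> T1 C | T2 A | T3 B | d
  A -> C T0 | a | c
  B -> T1 C | d
  C -> T0 C | T0 T1 | a
  T0 -> b
  T1 -> d
  T2 -> a
  T3 -> c

CYK table (by increasing span), restricted to cells inside w[0..2]:
  cell(0,0) d: {B,S,T1}  orig:{B,S}
  cell(1,1) b: {T0}  orig:{}
  cell(2,2) d: {B,S,T1}  orig:{B,S}
  cell(0,1) db: ∅
  cell(1,2) bd: {C}
  cell(0,2) dbd: {B,S}

Original NTs in T[0,2] deriving "dbd": ["B", "S"]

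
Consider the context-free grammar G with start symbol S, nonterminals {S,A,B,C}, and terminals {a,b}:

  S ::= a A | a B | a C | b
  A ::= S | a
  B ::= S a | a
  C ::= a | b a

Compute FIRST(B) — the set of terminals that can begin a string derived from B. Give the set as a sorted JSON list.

Compute FIRST by fixpoint:
iter 1:
  A via A→a: +{a}
  B via B→a: +{a}
  C via C→a: +{a}
  C via C→b a: +{b}
  S via S→a A: +{a}
  S via S→b: +{b}
  FIRST(S)={a,b}  FIRST(A)={a}  FIRST(B)={a}  FIRST(C)={a,b}
iter 2:
  A via A→S: +{b}
  B via B→S a: +{b}
  FIRST(S)={a,b}  FIRST(A)={a,b}  FIRST(B)={a,b}  FIRST(C)={a,b}
iter 3: done
  FIRST(S)={a,b}  FIRST(A)={a,b}  FIRST(B)={a,b}  FIRST(C)={a,b}

FIRST(B) = ["a", "b"]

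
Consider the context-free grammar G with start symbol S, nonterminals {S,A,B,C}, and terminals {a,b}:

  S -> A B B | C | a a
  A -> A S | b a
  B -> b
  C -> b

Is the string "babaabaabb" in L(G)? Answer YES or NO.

Convert to CNF:
  S -> A X2 | T1 T1 | b
  A -> A S | T0 T1
  B -> b
  C -> b
  T0 -> b
  T1 -> a
  X2 -> B B

CYK fill:
  T[0,0] 'b' = {B,C,S,T0}  orig:{B,C,S}
  T[1,1] 'a' = {T1}  orig:{}
  T[2,2] 'b' = {B,C,S,T0}  orig:{B,C,S}
  T[3,3] 'a' = {T1}  orig:{}
  T[4,4] 'a' = {T1}  orig:{}
  T[5,5] 'b' = {B,C,S,T0}  orig:{B,C,S}
  T[6,6] 'a' = {T1}  orig:{}
  T[7,7] 'a' = {T1}  orig:{}
  T[8,8] 'b' = {B,C,S,T0}  orig:{B,C,S}
  T[9,9] 'b' = {B,C,S,T0}  orig:{B,C,S}
  T[0,1] 'ba' = {A}
  T[1,2] 'ab' = ∅
  T[2,3] 'ba' = {A}
  T[3,4] 'aa' = {S}
  T[4,5] 'ab' = ∅
  T[5,6] 'ba' = {A}
  T[6,7] 'aa' = {S}
  T[7,8] 'ab' = ∅
  T[8,9] 'bb' = {X2}  orig:{}
  T[0,2] 'bab' = {A}
  T[1,3] 'aba' = ∅
  T[2,4] 'baa' = ∅
  T[3,5] 'aab' = ∅
  T[4,6] 'aba' = ∅
  T[5,7] 'baa' = ∅
  T[6,8] 'aab' = ∅
  T[7,9] 'abb' = ∅
  T[0,3] 'baba' = ∅
  T[1,4] 'abaa' = ∅
  T[2,5] 'baab' = ∅
  T[3,6] 'aaba' = ∅
  T[4,7] 'abaa' = ∅
  T[5,8] 'baab' = ∅
  T[6,9] 'aabb' = ∅
  T[0,4] 'babaa' = {A}
  T[1,5] 'abaab' = ∅
  T[2,6] 'baaba' = ∅
  T[3,7] 'aabaa' = ∅
  T[4,8] 'abaab' = ∅
  T[5,9] 'baabb' = ∅
  T[0,5] 'babaab' = {A}
  T[1,6] 'abaaba' = ∅
  T[2,7] 'baabaa' = ∅
  T[3,8] 'aabaab' = ∅
  T[4,9] 'abaabb' = ∅
  T[0,6] 'babaaba' = ∅
  T[1,7] 'abaabaa' = ∅
  T[2,8] 'baabaab' = ∅
  T[3,9] 'aabaabb' = ∅
  T[0,7] 'babaabaa' = {A}
  T[1,8] 'abaabaab' = ∅
  T[2,9] 'baabaabb' = ∅
  T[0,8] 'babaabaab' = {A}
  T[1,9] 'abaabaabb' = ∅
  T[0,9] 'babaabaabb' = {A,S}

S ∈ T[0,9] ⇒ YES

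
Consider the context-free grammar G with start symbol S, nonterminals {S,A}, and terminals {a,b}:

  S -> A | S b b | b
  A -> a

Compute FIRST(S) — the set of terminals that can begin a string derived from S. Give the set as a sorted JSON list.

FIRST iteration:
[1]
  A via A→a: +{a}
  S via S→A: +{a}
  S via S→b: +{b}
  S: {a,b}  A: {a}
[2] (stable)
  S: {a,b}  A: {a}

FIRST(S) = ["a", "b"]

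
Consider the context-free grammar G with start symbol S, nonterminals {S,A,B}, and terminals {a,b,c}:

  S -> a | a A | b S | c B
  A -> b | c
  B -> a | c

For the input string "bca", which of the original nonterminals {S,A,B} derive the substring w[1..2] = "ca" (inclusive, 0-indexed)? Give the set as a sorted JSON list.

CNF form of G:
  S -> T0 A | T1 S | T2 B | a
  A -> b | c
  B -> a | c
  T0 -> a
  T1 -> b
  T2 -> c

CYK table (by increasing span), restricted to cells inside w[1..2]:
  cell(1,1) c: {A,B,T2}  orig:{A,B}
  cell(2,2) a: {B,S,T0}  orig:{B,S}
  cell(1,2) ca: {S}

Original NTs in T[1,2] deriving "ca": ["S"]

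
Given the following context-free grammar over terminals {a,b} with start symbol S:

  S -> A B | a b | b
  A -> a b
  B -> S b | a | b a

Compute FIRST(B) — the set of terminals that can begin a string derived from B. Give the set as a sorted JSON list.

Compute FIRST by fixpoint:
pass 1:
  A via A→a b: +{a}
  B via B→a: +{a}
  B via B→b a: +{b}
  S via S→A B: +{a}
  S via S→b: +{b}
  S: {a,b}  A: {a}  B: {a,b}
pass 2: (stable)
  S: {a,b}  A: {a}  B: {a,b}

FIRST(B) = ["a", "b"]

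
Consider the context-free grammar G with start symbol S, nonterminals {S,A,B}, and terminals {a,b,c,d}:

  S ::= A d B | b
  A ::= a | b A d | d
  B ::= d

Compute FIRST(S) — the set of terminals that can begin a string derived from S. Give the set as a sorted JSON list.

Compute FIRST by fixpoint:
[1]
  A via A→a: +{a}
  A via A→b A d: +{b}
  A via A→d: +{d}
  B via B→d: +{d}
  S via S→A d B: +{a,b,d}
  FIRST(S)={a,b,d}  FIRST(A)={a,b,d}  FIRST(B)={d}
[2] done
  FIRST(S)={a,b,d}  FIRST(A)={a,b,d}  FIRST(B)={d}

FIRST(S) = ["a", "b", "d"]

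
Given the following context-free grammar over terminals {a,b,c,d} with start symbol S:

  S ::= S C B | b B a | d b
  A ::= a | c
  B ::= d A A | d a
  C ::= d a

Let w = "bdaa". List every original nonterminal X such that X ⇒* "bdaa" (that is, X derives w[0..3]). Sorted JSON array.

Convert to CNF:
  S -> S X4 | T0 T2 | T2 X5
  A -> a | c
  B -> T0 T1 | T0 X3
  C -> T0 T1
  T0 -> d
  T1 -> a
  T2 -> b
  X3 -> A A
  X4 -> C B
  X5 -> B T1

Fill CYK table bottom-up — only the sub-triangle for w[0..3]:
  cell(0,0) b: {T2}  orig:{}
  cell(1,1) d: {T0}  orig:{}
  cell(2,2) a: {A,T1}  orig:{A}
  cell(3,3) a: {A,T1}  orig:{A}
  cell(0,1) bd: ∅
  cell(1,2) da: {B,C}
  cell(2,3) aa: {X3}  orig:{}
  cell(0,2) bda: ∅
  cell(1,3) daa: {B,X5}  orig:{B}
  cell(0,3) bdaa: {S}

Original NTs in T[0,3] deriving "bdaa": ["S"]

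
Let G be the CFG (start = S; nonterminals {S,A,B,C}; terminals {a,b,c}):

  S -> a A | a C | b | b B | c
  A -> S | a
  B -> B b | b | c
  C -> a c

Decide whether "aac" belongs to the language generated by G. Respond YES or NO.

Convert to CNF:
  S -> T0 A | T0 C | T1 B | b | c
  A -> T0 A | T0 C | T1 B | a | b | c
  B -> B T1 | b | c
  C -> T0 T2
  T0 -> a
  T1 -> b
  T2 -> c

CYK fill:
  [0..0]={A,T0}  "a"  orig:{A}
  [1..1]={A,T0}  "a"  orig:{A}
  [2..2]={A,B,S,T2}  "c"  orig:{A,B,S}
  [0..1]={A,S}  "aa"
  [1..2]={A,C,S}  "ac"
  [0..2]={A,S}  "aac"

S ∈ T[0,2] ⇒ YES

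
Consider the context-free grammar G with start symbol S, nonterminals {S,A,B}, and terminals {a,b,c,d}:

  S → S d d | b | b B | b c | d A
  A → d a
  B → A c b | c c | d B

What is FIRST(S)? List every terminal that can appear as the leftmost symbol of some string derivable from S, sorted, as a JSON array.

Compute FIRST by fixpoint:
[1]
  A via A→d a: +{d}
  B via B→A c b: +{d}
  B via B→c c: +{c}
  S via S→b: +{b}
  S via S→d A: +{d}
  FIRST[S]={b,d}  FIRST[A]={d}  FIRST[B]={c,d}
[2] done
  FIRST[S]={b,d}  FIRST[A]={d}  FIRST[B]={c,d}

FIRST(S) = ["b", "d"]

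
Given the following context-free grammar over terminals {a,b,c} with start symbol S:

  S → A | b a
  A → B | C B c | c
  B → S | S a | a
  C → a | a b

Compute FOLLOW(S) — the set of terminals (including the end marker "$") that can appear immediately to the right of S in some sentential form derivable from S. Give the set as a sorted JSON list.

FIRST sets, iterate to fixpoint:
[1]
  A via A→c: +{c}
  B via B→a: +{a}
  C via C→a: +{a}
  S via S→A: +{c}
  S via S→b a: +{b}
  FIRST(S)={b,c}  FIRST(A)={c}  FIRST(B)={a}  FIRST(C)={a}
[2]
  A via A→B: +{a}
  B via B→S: +{b,c}
  S via S→A: +{a}
  FIRST(S)={a,b,c}  FIRST(A)={a,c}  FIRST(B)={a,b,c}  FIRST(C)={a}
[3]
  A via A→B: +{b}
  FIRST(S)={a,b,c}  FIRST(A)={a,b,c}  FIRST(B)={a,b,c}  FIRST(C)={a}
[4] — fixpoint
  FIRST(S)={a,b,c}  FIRST(A)={a,b,c}  FIRST(B)={a,b,c}  FIRST(C)={a}

Compute FOLLOW by fixpoint:
initialize: $ ∈ FOLLOW(S)
[1]
  A→C B c: FOLLOW(C) ⊇ FIRST(B) = {a,b,c}; new: +{a,b,c}
  A→C B c: FOLLOW(B) ⊇ FIRST(c) = {c}; new: +{c}
  B→S: FOLLOW(S) ⊇ FOLLOW(B) ⊇ {c}; new: +{c}
  B→S a: FOLLOW(S) ⊇ FIRST(a) = {a}; new: +{a}
  S→A: FOLLOW(A) ⊇ FOLLOW(S) ⊇ {$,a,c}; new: +{$,a,c}
  FOLLOW(S)={$,a,c}  FOLLOW(A)={$,a,c}  FOLLOW(B)={c}  FOLLOW(C)={a,b,c}
[2]
  A→B: FOLLOW(B) ⊇ FOLLOW(A) ⊇ {$,a,c}; new: +{$,a}
  FOLLOW(S)={$,a,c}  FOLLOW(A)={$,a,c}  FOLLOW(B)={$,a,c}  FOLLOW(C)={a,b,c}
[3] done
  FOLLOW(S)={$,a,c}  FOLLOW(A)={$,a,c}  FOLLOW(B)={$,a,c}  FOLLOW(C)={a,b,c}

FOLLOW(S) = ["$", "a", "c"]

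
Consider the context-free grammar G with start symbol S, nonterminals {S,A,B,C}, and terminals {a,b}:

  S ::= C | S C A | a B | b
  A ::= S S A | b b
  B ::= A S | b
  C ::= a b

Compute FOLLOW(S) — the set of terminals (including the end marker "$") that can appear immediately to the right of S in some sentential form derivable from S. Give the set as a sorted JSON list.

FIRST sets, iterate to fixpoint:
round 1:
  A via A→b b: +{b}
  B via B→A S: +{b}
  C via C→a b: +{a}
  S via S→C: +{a}
  S via S→b: +{b}
  FIRST[S]={a,b}  FIRST[A]={b}  FIRST[B]={b}  FIRST[C]={a}
round 2:
  A via A→S S A: +{a}
  B via B→A S: +{a}
  FIRST[S]={a,b}  FIRST[A]={a,b}  FIRST[B]={a,b}  FIRST[C]={a}
round 3: (no change)
  FIRST[S]={a,b}  FIRST[A]={a,b}  FIRST[B]={a,b}  FIRST[C]={a}

Compute FOLLOW by fixpoint:
FOLLOW(S) := {$}
[1]
  A→S S A: FOLLOW(S) ⊇ FIRST(S) = {a,b}; new: +{a,b}
  B→A S: FOLLOW(A) ⊇ FIRST(S) = {a,b}; new: +{a,b}
  S→C: FOLLOW(C) ⊇ FOLLOW(S) ⊇ {$,a,b}; new: +{$,a,b}
  S→S C A: FOLLOW(A) ⊇ FOLLOW(S) ⊇ {$,a,b}; new: +{$}
  S→a B: FOLLOW(B) ⊇ FOLLOW(S) ⊇ {$,a,b}; new: +{$,a,b}
  S: {$,a,b}  A: {$,a,b}  B: {$,a,b}  C: {$,a,b}
[2] done
  S: {$,a,b}  A: {$,a,b}  B: {$,a,b}  C: {$,a,b}

FOLLOW(S) = ["$", "a", "b"]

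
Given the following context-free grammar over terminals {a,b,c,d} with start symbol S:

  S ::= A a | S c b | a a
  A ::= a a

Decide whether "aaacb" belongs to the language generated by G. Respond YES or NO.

CNF form of G:
  S -> A T0 | S X3 | T0 T0
  A -> T0 T0
  T0 -> a
  T1 -> c
  T2 -> b
  X3 -> T1 T2

CYK table (by increasing span):
  [0..0]={T0}  "a"  orig:{}
  [1..1]={T0}  "a"  orig:{}
  [2..2]={T0}  "a"  orig:{}
  [3..3]={T1}  "c"  orig:{}
  [4..4]={T2}  "b"  orig:{}
  [0..1]={A,S}  "aa"
  [1..2]={A,S}  "aa"
  [2..3]=∅  "ac"
  [3..4]={X3}  "cb"  orig:{}
  [0..2]={S}  "aaa"
  [1..3]=∅  "aac"
  [2..4]=∅  "acb"
  [0..3]=∅  "aaac"
  [1..4]={S}  "aacb"
  [0..4]={S}  "aaacb"

S ∈ T[0,4] ⇒ YES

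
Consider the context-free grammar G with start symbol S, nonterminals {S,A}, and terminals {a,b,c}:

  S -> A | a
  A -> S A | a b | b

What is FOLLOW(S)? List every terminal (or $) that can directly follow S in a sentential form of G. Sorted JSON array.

FIRST iteration:
round 1:
  A via A→a b: +{a}
  A via A→b: +{b}
  S via S→A: +{a,b}
  FIRST[S]={a,b}  FIRST[A]={a,b}
round 2: done
  FIRST[S]={a,b}  FIRST[A]={a,b}

Compute FOLLOW by fixpoint:
initialize: $ ∈ FOLLOW(S)
[1]
  A→S A: FOLLOW(S) ⊇ FIRST(A) = {a,b}; new: +{a,b}
  S→A: FOLLOW(A) ⊇ FOLLOW(S) ⊇ {$,a,b}; new: +{$,a,b}
  S: {$,a,b}  A: {$,a,b}
[2] — fixpoint
  S: {$,a,b}  A: {$,a,b}

FOLLOW(S) = ["$", "a", "b"]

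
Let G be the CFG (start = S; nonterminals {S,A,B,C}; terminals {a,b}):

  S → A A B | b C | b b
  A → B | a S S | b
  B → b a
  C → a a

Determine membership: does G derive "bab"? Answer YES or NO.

Convert to CNF:
  S -> A X3 | T1 C | T1 T1
  A -> T0 X2 | T1 T0 | b
  B -> T1 T0
  C -> T0 T0
  T0 -> a
  T1 -> b
  X2 -> S S
  X3 -> A B

CYK table (by increasing span):
  [0..0]={A,T1}  "b"  orig:{A}
  [1..1]={T0}  "a"  orig:{}
  [2..2]={A,T1}  "b"  orig:{A}
  [0..1]={A,B}  "ba"
  [1..2]=∅  "ab"
  [0..2]=∅  "bab"

S ∉ T[0,2] ⇒ NO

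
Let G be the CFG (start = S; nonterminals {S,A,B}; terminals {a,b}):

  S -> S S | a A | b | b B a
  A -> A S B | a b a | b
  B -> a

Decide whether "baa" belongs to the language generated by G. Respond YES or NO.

CNF form of G:
  S -> S S | T0 A | T1 X4 | b
  A -> A X2 | T0 X3 | b
  B -> a
  T0 -> a
  T1 -> b
  X2 -> S B
  X3 -> T1 T0
  X4 -> B T0

Fill CYK table bottom-up:
  cell(0,0) b: {A,S,T1}  orig:{A,S}
  cell(1,1) a: {B,T0}  orig:{B}
  cell(2,2) a: {B,T0}  orig:{B}
  cell(0,1) ba: {X2,X3}  orig:{}
  cell(1,2) aa: {X4}  orig:{}
  cell(0,2) baa: {S}

S ∈ T[0,2] ⇒ YES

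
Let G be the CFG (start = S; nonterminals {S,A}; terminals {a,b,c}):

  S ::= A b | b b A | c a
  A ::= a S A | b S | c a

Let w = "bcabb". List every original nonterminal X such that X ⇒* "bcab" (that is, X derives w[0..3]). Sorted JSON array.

Convert to CNF:
  S -> A T1 | T1 X4 | T2 T0
  A -> T0 X3 | T1 S | T2 T0
  T0 -> a
  T1 -> b
  T2 -> c
  X3 -> S A
  X4 -> T1 A

CYK table (by increasing span) (cells [i..j] with 0 ≤ i ≤ j ≤ 3 only):
  T[0,0] 'b' = {T1}  orig:{}
  T[1,1] 'c' = {T2}  orig:{}
  T[2,2] 'a' = {T0}  orig:{}
  T[3,3] 'b' = {T1}  orig:{}
  T[0,1] 'bc' = ∅
  T[1,2] 'ca' = {A,S}
  T[2,3] 'ab' = ∅
  T[0,2] 'bca' = {A,X4}  orig:{A}
  T[1,3] 'cab' = {S}
  T[0,3] 'bcab' = {A,S}

Original NTs in T[0,3] deriving "bcab": ["A", "S"]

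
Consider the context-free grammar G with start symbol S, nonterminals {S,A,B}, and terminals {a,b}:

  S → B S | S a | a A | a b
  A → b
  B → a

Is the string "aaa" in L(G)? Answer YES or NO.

CNF form of G:
  S -> B S | S T0 | T0 A | T0 T1
  A -> b
  B -> a
  T0 -> a
  T1 -> b

Fill CYK table bottom-up:
  cell(0,0) a: {B,T0}  orig:{B}
  cell(1,1) a: {B,T0}  orig:{B}
  cell(2,2) a: {B,T0}  orig:{B}
  cell(0,1) aa: ∅
  cell(1,2) aa: ∅
  cell(0,2) aaa: ∅

S ∉ T[0,2] ⇒ NO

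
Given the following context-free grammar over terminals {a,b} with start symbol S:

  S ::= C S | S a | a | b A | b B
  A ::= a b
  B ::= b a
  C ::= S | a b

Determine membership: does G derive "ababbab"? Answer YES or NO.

CNF form of G:
  S -> C S | S T0 | T1 A | T1 B | a
  A -> T0 T1
  B -> T1 T0
  C -> C S | S T0 | T0 T1 | T1 A | T1 B | a
  T0 -> a
  T1 -> b

Fill CYK table bottom-up:
  cell(0,0) a: {C,S,T0}  orig:{C,S}
  cell(1,1) b: {T1}  orig:{}
  cell(2,2) a: {C,S,T0}  orig:{C,S}
  cell(3,3) b: {T1}  orig:{}
  cell(4,4) b: {T1}  orig:{}
  cell(5,5) a: {C,S,T0}  orig:{C,S}
  cell(6,6) b: {T1}  orig:{}
  cell(0,1) ab: {A,C}
  cell(1,2) ba: {B}
  cell(2,3) ab: {A,C}
  cell(3,4) bb: ∅
  cell(4,5) ba: {B}
  cell(5,6) ab: {A,C}
  cell(0,2) aba: {C,S}
  cell(1,3) bab: {C,S}
  cell(2,4) abb: ∅
  cell(3,5) bba: {C,S}
  cell(4,6) bab: {C,S}
  cell(0,3) abab: {C,S}
  cell(1,4) babb: ∅
  cell(2,5) abba: {C,S}
  cell(3,6) bbab: ∅
  cell(0,4) ababb: ∅
  cell(1,5) babba: ∅
  cell(2,6) abbab: {C,S}
  cell(0,5) ababba: {C,S}
  cell(1,6) babbab: {C,S}
  cell(0,6) ababbab: {C,S}

S ∈ T[0,6] ⇒ YES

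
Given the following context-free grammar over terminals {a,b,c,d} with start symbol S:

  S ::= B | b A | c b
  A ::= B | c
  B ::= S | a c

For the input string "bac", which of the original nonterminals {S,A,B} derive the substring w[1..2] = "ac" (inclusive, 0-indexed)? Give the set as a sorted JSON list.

CNF form of G:
  S -> T0 T1 | T1 T2 | T2 A
  A -> T0 T1 | T1 T2 | T2 A | c
  B -> T0 T1 | T1 T2 | T2 A
  T0 -> a
  T1 -> c
  T2 -> b

Fill CYK table bottom-up — only the sub-triangle for w[1..2]:
  cell(1,1) a: {T0}  orig:{}
  cell(2,2) c: {A,T1}  orig:{A}
  cell(1,2) ac: {A,B,S}

Original NTs in T[1,2] deriving "ac": ["A", "B", "S"]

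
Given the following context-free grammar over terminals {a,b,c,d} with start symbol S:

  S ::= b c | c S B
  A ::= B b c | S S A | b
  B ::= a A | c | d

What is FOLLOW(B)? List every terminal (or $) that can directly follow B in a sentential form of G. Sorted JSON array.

FIRST sets, iterate to fixpoint:
pass 1:
  A via A→b: +{b}
  B via B→a A: +{a}
  B via B→c: +{c}
  B via B→d: +{d}
  S via S→b c: +{b}
  S via S→c S B: +{c}
  FIRST[S]={b,c}  FIRST[A]={b}  FIRST[B]={a,c,d}
pass 2:
  A via A→B b c: +{a,c,d}
  FIRST[S]={b,c}  FIRST[A]={a,b,c,d}  FIRST[B]={a,c,d}
pass 3: (stable)
  FIRST[S]={b,c}  FIRST[A]={a,b,c,d}  FIRST[B]={a,c,d}

FOLLOW iteration:
initialize: $ ∈ FOLLOW(S)
round 1:
  A→B b c: FOLLOW(B) ⊇ FIRST(b) = {b}; new: +{b}
  A→S S A: FOLLOW(S) ⊇ FIRST(S) = {b,c}; new: +{b,c}
  A→S S A: FOLLOW(S) ⊇ FIRST(A) = {a,b,c,d}; new: +{a,d}
  B→a A: FOLLOW(A) ⊇ FOLLOW(B) ⊇ {b}; new: +{b}
  S→c S B: FOLLOW(B) ⊇ FOLLOW(S) ⊇ {$,a,b,c,d}; new: +{$,a,c,d}
  FOLLOW[S]={$,a,b,c,d}  FOLLOW[A]={b}  FOLLOW[B]={$,a,b,c,d}
round 2:
  B→a A: FOLLOW(A) ⊇ FOLLOW(B) ⊇ {$,a,b,c,d}; new: +{$,a,c,d}
  FOLLOW[S]={$,a,b,c,d}  FOLLOW[A]={$,a,b,c,d}  FOLLOW[B]={$,a,b,c,d}
round 3: — fixpoint
  FOLLOW[S]={$,a,b,c,d}  FOLLOW[A]={$,a,b,c,d}  FOLLOW[B]={$,a,b,c,d}

FOLLOW(B) = ["$", "a", "b", "c", "d"]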